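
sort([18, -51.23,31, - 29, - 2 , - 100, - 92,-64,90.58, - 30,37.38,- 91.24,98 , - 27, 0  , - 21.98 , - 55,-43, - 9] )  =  [ - 100, - 92, - 91.24, - 64,-55, - 51.23, - 43,-30,-29, - 27, - 21.98, - 9, - 2,0,18,31,37.38, 90.58, 98]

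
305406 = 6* 50901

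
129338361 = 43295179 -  - 86043182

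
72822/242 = 300 + 111/121 = 300.92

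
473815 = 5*94763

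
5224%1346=1186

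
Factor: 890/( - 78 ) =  - 3^( - 1)*5^1*13^( - 1 )*89^1 = - 445/39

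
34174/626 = 17087/313 = 54.59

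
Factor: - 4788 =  - 2^2*3^2*7^1*19^1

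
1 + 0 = 1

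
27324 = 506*54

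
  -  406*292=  - 118552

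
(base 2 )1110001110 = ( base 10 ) 910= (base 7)2440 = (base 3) 1020201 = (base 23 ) 1gd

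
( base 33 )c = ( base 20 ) c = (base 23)c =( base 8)14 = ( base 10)12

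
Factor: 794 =2^1 * 397^1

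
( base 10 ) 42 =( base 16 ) 2a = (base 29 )1d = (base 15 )2c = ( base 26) 1g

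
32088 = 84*382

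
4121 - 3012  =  1109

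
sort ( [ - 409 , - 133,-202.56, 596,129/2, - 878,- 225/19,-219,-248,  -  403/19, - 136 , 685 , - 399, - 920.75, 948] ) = [ - 920.75, - 878, - 409, - 399, -248, - 219,-202.56, - 136, - 133, - 403/19, - 225/19,  129/2, 596, 685 , 948 ]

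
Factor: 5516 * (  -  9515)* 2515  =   - 131999121100 = - 2^2 * 5^2* 7^1*11^1 *173^1 * 197^1*503^1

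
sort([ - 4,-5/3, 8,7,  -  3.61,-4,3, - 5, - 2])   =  [ - 5 , - 4, - 4, - 3.61, - 2, - 5/3,3, 7  ,  8 ] 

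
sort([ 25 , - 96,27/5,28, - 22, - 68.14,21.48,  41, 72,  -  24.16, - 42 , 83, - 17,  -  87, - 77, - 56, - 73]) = [  -  96, - 87,  -  77, - 73,-68.14 , - 56, - 42, - 24.16, - 22,-17,  27/5,  21.48,25, 28,41, 72,83] 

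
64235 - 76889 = - 12654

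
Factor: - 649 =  - 11^1* 59^1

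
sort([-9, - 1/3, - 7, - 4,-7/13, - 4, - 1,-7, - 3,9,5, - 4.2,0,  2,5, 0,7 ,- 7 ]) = [ - 9, - 7, - 7, - 7, - 4.2, - 4, - 4, - 3, - 1, - 7/13, - 1/3,0,0,2, 5,  5,7,9] 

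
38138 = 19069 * 2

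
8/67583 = 8/67583 = 0.00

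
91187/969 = 94 + 101/969 =94.10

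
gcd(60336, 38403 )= 9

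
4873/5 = 4873/5 = 974.60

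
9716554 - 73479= 9643075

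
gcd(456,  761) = 1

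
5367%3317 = 2050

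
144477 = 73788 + 70689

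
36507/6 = 12169/2 = 6084.50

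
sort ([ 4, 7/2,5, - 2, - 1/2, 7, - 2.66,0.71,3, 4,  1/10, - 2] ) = [ - 2.66 , - 2, -2 , - 1/2 , 1/10,  0.71 , 3,7/2, 4,4,5 , 7 ]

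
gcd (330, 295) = 5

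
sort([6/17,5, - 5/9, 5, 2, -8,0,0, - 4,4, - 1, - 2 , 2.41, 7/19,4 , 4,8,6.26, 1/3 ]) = [-8, - 4,-2, - 1,-5/9,0,0,  1/3,6/17,7/19, 2 , 2.41,  4,4,4,5, 5,6.26, 8 ]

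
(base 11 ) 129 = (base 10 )152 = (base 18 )88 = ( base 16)98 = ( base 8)230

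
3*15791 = 47373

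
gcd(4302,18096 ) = 6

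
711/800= 711/800 = 0.89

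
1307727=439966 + 867761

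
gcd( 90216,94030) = 2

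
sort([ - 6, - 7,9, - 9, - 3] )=[ - 9, - 7,-6, - 3, 9]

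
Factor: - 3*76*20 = -2^4  *3^1*5^1 *19^1= - 4560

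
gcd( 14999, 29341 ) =1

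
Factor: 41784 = 2^3*3^1*1741^1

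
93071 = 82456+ 10615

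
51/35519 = 51/35519 = 0.00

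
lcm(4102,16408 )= 16408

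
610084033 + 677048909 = 1287132942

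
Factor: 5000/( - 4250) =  - 20/17 =- 2^2*5^1*17^( - 1)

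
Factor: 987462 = 2^1*3^2*7^1*17^1*461^1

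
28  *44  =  1232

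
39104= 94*416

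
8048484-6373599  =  1674885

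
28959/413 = 70  +  7/59 =70.12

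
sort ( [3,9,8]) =[ 3, 8,9] 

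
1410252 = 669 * 2108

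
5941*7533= 44753553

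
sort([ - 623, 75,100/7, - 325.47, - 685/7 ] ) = [ - 623, - 325.47 ,-685/7,  100/7, 75] 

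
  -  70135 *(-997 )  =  69924595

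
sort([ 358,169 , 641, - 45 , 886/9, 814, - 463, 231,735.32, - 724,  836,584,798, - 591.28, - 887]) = [ - 887, - 724,-591.28,-463,- 45, 886/9, 169,231,  358,584,641, 735.32, 798,814 , 836] 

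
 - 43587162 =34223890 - 77811052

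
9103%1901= 1499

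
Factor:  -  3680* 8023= -2^5*5^1*23^1*71^1 *113^1 = - 29524640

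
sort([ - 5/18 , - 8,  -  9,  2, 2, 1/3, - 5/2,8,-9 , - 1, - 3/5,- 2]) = [ - 9, - 9, - 8,-5/2, - 2, - 1,-3/5, - 5/18, 1/3,2, 2, 8]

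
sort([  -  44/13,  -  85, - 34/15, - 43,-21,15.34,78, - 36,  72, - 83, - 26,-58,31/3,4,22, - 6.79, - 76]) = [ - 85,  -  83,-76, - 58, - 43, - 36, - 26, - 21, - 6.79, - 44/13, - 34/15, 4, 31/3,15.34  ,  22,  72,  78]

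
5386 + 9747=15133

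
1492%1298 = 194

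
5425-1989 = 3436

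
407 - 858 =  - 451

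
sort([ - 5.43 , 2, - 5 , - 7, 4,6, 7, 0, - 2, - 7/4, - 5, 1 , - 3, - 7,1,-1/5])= [ - 7, - 7, - 5.43 , - 5, - 5,-3, - 2,-7/4, - 1/5 , 0,  1, 1, 2,4,6,7 ]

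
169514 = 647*262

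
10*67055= 670550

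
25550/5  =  5110 = 5110.00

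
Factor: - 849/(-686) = 2^(  -  1 )*3^1 * 7^( - 3)*283^1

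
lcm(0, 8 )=0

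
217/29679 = 217/29679 = 0.01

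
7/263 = 7/263 = 0.03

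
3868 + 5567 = 9435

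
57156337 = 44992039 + 12164298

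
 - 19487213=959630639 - 979117852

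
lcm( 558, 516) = 47988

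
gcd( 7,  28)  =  7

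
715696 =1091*656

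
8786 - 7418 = 1368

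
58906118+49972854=108878972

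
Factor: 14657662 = 2^1* 7328831^1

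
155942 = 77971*2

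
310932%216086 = 94846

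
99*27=2673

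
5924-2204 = 3720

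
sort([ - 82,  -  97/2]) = [ - 82, - 97/2]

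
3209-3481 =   -  272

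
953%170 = 103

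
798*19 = 15162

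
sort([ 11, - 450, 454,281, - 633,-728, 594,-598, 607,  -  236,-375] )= [ - 728 ,-633, - 598,-450,-375  , - 236, 11 , 281, 454 , 594, 607 ]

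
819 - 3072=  - 2253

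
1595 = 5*319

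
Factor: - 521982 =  - 2^1*3^2*47^1*617^1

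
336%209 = 127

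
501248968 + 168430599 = 669679567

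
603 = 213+390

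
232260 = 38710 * 6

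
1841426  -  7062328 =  - 5220902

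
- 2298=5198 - 7496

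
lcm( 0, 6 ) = 0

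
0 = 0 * 30396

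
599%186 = 41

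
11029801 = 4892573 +6137228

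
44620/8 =11155/2  =  5577.50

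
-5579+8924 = 3345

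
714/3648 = 119/608=0.20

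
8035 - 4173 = 3862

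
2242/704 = 1121/352 = 3.18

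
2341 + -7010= - 4669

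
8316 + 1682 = 9998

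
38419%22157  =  16262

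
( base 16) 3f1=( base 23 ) 1KK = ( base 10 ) 1009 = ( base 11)838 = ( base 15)474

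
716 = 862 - 146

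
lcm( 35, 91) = 455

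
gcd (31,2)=1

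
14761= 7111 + 7650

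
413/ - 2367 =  - 1 + 1954/2367 = - 0.17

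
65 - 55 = 10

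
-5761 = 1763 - 7524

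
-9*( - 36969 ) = 332721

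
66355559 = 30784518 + 35571041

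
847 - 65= 782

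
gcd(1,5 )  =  1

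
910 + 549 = 1459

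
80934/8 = 40467/4  =  10116.75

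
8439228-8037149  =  402079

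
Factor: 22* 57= 2^1  *  3^1 * 11^1 * 19^1 = 1254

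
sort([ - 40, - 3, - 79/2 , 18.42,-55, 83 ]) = [ - 55,  -  40, - 79/2,  -  3,18.42,  83] 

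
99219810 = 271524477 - 172304667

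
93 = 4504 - 4411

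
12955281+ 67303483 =80258764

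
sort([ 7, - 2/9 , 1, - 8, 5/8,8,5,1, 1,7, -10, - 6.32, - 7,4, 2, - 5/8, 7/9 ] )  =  [ - 10 ,  -  8, - 7, - 6.32,-5/8, - 2/9,5/8, 7/9,1, 1,1,  2,4,5,7,7, 8]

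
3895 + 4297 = 8192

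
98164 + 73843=172007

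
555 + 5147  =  5702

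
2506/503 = 4 + 494/503 = 4.98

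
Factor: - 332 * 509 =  - 2^2*83^1* 509^1 = -168988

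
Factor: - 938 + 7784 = 6846 = 2^1 * 3^1*7^1*163^1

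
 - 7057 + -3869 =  - 10926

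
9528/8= 1191 =1191.00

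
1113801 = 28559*39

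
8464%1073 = 953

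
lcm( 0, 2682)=0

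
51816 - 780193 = -728377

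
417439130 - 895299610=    -477860480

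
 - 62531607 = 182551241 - 245082848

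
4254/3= 1418 = 1418.00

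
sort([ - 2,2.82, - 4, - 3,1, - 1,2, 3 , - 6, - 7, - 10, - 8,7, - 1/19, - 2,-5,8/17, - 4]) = [ - 10, - 8, - 7, - 6, - 5, - 4, - 4, - 3, - 2, - 2, - 1, - 1/19, 8/17,1,2 , 2.82,3,7] 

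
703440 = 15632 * 45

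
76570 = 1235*62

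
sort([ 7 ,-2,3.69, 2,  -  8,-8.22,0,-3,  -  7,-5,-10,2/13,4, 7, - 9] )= [ - 10, - 9, - 8.22,-8, - 7 , - 5,-3,-2,0, 2/13,2,  3.69 , 4,7, 7]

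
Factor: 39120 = 2^4 *3^1 * 5^1 * 163^1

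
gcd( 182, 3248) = 14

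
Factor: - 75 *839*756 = - 47571300 = - 2^2*3^4*5^2*7^1*839^1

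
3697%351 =187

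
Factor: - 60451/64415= - 61/65 = - 5^( - 1)*13^( - 1)*61^1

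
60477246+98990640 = 159467886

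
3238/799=4 + 42/799 = 4.05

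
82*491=40262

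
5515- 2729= 2786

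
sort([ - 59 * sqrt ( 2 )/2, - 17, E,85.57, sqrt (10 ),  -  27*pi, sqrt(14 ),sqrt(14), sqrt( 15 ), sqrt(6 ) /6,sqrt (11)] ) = [ - 27 * pi, - 59 * sqrt ( 2) /2, - 17,sqrt(6)/6, E,sqrt(10), sqrt(11 ),sqrt( 14 ),sqrt (14),sqrt (15),85.57 ]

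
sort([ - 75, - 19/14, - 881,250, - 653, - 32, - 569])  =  [ - 881, - 653, - 569, - 75,- 32,-19/14 , 250] 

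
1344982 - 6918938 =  - 5573956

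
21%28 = 21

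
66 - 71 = -5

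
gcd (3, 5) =1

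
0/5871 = 0=0.00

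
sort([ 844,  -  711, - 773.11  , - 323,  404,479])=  [ - 773.11, - 711, - 323, 404,  479, 844 ]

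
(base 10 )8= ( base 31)8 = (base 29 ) 8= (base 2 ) 1000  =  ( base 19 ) 8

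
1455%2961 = 1455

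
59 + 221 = 280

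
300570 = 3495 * 86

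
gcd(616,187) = 11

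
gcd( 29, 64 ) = 1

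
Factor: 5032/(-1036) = -34/7 = - 2^1 * 7^( - 1 ) *17^1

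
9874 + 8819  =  18693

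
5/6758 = 5/6758 = 0.00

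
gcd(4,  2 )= 2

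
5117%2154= 809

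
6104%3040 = 24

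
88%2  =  0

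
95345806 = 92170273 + 3175533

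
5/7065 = 1/1413 =0.00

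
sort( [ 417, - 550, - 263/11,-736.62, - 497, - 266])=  [ - 736.62 , - 550, - 497, - 266, - 263/11,417 ] 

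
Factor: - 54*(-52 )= 2808  =  2^3*3^3*13^1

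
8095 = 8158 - 63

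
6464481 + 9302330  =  15766811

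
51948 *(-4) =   -  207792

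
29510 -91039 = - 61529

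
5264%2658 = 2606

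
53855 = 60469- 6614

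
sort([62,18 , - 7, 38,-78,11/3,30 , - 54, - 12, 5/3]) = [ - 78, - 54, - 12, - 7,  5/3 , 11/3, 18, 30 , 38 , 62]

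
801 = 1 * 801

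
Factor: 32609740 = 2^2*5^1*17^1*95911^1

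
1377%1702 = 1377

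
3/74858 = 3/74858 = 0.00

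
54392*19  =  1033448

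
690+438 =1128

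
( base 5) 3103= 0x193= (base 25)G3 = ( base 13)250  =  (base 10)403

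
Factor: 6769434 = 2^1*3^1*7^1*17^1*19^1*499^1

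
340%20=0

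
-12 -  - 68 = 56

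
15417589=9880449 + 5537140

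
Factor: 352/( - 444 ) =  - 88/111= -2^3*3^ ( - 1)*11^1*37^( - 1 )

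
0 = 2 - 2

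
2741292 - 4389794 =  - 1648502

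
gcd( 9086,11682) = 1298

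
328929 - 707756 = - 378827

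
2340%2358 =2340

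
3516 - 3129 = 387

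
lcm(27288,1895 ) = 136440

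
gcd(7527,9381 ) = 3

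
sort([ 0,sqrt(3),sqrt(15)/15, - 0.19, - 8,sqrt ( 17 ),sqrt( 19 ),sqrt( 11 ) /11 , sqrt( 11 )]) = [-8, - 0.19, 0,sqrt( 15)/15,sqrt (11 ) /11,sqrt( 3 ), sqrt( 11),sqrt( 17 ),  sqrt( 19)]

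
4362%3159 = 1203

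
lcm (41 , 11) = 451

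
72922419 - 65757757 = 7164662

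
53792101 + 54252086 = 108044187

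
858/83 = 858/83 = 10.34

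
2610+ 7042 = 9652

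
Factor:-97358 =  - 2^1 * 48679^1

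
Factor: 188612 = 2^2*61^1  *  773^1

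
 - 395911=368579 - 764490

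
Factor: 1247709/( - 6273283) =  - 3^1*47^1*727^(- 1 )*8629^( - 1)*8849^1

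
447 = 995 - 548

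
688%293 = 102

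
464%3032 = 464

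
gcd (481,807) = 1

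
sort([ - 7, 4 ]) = [ - 7, 4]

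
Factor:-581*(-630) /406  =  3^2*5^1* 7^1*29^( - 1 ) * 83^1 = 26145/29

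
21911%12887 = 9024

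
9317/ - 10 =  - 9317/10=   -931.70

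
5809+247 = 6056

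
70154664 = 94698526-24543862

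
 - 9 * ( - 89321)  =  803889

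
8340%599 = 553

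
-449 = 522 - 971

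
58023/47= 1234 + 25/47 = 1234.53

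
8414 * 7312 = 61523168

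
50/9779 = 50/9779 = 0.01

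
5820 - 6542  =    -  722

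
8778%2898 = 84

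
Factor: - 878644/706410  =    -  2^1 * 3^(- 2)*  5^ ( - 1 ) * 13^1*47^( - 1 )*61^1*167^( - 1)*277^1 = - 439322/353205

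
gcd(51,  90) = 3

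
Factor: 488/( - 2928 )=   -  2^( - 1)*3^ (- 1 ) = - 1/6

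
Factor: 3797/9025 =5^ ( - 2 )*19^(  -  2)*3797^1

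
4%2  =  0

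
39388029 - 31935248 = 7452781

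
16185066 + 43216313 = 59401379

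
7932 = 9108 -1176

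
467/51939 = 467/51939  =  0.01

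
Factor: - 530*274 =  - 2^2 * 5^1* 53^1*137^1 = - 145220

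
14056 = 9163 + 4893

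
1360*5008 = 6810880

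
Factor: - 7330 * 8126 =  - 2^2*5^1 * 17^1*239^1*733^1 = - 59563580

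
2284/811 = 2284/811 = 2.82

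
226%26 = 18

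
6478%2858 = 762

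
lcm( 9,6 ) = 18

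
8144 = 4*2036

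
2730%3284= 2730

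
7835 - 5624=2211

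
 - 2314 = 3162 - 5476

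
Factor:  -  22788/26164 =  - 27/31  =  - 3^3 * 31^(-1)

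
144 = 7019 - 6875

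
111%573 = 111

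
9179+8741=17920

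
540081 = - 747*( - 723 )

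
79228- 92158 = -12930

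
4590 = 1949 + 2641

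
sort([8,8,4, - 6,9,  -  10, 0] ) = [ - 10, - 6,0,4 , 8,8, 9] 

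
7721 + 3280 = 11001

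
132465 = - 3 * ( - 44155) 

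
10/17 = 10/17 = 0.59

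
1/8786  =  1/8786 =0.00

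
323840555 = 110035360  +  213805195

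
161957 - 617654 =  - 455697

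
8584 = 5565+3019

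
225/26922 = 75/8974= 0.01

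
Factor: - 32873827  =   - 7^1  *4696261^1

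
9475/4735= 2  +  1/947 = 2.00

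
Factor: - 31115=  - 5^1*7^2 * 127^1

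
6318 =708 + 5610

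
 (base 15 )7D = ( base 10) 118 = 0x76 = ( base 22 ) 58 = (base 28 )46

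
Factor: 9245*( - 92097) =-851436765 = -3^5*5^1*43^2* 379^1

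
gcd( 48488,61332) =76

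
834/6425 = 834/6425=0.13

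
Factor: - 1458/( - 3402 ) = 3^1*7^ ( - 1) = 3/7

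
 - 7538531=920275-8458806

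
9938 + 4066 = 14004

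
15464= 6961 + 8503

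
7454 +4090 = 11544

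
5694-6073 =  -  379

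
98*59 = 5782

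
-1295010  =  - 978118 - 316892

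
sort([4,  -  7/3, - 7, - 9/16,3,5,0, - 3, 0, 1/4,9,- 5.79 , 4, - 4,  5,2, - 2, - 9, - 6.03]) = [ - 9, - 7, - 6.03, - 5.79 ,- 4, -3, - 7/3,- 2, - 9/16,0, 0,1/4, 2, 3, 4,4,5, 5 , 9]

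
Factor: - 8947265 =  - 5^1*109^1*16417^1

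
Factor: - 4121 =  - 13^1 *317^1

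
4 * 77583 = 310332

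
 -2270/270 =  - 227/27 = -8.41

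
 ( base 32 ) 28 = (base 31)2A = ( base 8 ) 110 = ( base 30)2C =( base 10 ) 72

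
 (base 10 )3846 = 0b111100000110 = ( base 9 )5243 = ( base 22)7ki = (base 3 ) 12021110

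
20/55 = 4/11 = 0.36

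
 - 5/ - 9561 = 5/9561 = 0.00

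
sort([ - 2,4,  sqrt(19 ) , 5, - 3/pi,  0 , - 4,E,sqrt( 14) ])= [- 4, - 2, - 3/pi,0 , E,  sqrt( 14 ), 4, sqrt ( 19),5 ] 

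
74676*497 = 37113972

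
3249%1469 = 311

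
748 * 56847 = 42521556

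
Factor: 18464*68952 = 2^8*3^1*13^2*17^1*577^1 = 1273129728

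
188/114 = 1 + 37/57 = 1.65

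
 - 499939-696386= - 1196325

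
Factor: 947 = 947^1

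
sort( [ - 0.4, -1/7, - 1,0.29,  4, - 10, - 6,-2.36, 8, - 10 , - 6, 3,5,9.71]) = [ - 10, - 10, -6, - 6, - 2.36 , - 1, - 0.4, - 1/7,0.29, 3, 4 , 5, 8, 9.71 ]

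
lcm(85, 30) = 510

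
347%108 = 23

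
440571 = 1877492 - 1436921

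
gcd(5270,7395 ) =85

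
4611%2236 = 139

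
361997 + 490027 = 852024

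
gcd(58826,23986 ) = 134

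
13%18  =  13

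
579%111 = 24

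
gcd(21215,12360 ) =5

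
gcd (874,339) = 1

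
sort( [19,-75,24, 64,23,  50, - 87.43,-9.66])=[ - 87.43, - 75,-9.66,19,23, 24,50, 64]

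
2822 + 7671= 10493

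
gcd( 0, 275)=275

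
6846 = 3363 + 3483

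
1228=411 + 817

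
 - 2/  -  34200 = 1/17100 = 0.00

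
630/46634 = 45/3331 =0.01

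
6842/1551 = 4 + 58/141 = 4.41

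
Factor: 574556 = 2^2 *239^1*601^1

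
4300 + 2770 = 7070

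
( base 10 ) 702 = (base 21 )1c9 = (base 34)KM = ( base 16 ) 2be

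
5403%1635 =498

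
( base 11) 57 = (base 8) 76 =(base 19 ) 35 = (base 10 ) 62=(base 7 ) 116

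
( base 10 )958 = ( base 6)4234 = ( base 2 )1110111110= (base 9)1274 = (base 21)23D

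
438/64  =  219/32 = 6.84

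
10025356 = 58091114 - 48065758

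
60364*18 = 1086552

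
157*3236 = 508052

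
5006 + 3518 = 8524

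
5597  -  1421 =4176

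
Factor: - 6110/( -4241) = 2^1*5^1 * 13^1*47^1 * 4241^( - 1)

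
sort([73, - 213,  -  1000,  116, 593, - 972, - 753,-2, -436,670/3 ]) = [-1000, - 972,  -  753, - 436, - 213, - 2, 73, 116,670/3,593 ] 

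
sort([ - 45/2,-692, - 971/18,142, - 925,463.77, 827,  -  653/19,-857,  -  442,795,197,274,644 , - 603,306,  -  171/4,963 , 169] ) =[ - 925,  -  857, - 692,-603, - 442,-971/18, - 171/4, - 653/19, - 45/2, 142, 169,197,274, 306,463.77, 644, 795, 827,963 ]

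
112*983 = 110096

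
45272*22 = 995984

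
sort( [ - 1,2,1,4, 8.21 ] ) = [  -  1,1, 2,4, 8.21 ] 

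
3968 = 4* 992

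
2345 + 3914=6259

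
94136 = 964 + 93172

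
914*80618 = 73684852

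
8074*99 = 799326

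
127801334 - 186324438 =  - 58523104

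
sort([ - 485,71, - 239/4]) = [ - 485, - 239/4,71 ]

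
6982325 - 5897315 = 1085010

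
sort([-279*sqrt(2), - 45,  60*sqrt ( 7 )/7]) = [ - 279 * sqrt(2),-45, 60* sqrt(7 )/7 ]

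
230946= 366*631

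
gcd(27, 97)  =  1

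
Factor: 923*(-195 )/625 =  - 35997/125 = - 3^1*5^(-3)*13^2*71^1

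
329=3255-2926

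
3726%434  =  254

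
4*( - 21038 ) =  - 84152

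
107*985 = 105395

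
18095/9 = 2010+5/9=   2010.56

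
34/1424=17/712 = 0.02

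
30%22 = 8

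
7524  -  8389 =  - 865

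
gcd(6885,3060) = 765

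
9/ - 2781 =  - 1/309  =  - 0.00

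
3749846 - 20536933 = -16787087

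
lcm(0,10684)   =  0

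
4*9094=36376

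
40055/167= 40055/167 = 239.85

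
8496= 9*944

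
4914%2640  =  2274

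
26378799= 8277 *3187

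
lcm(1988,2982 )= 5964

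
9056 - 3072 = 5984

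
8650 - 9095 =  - 445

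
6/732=1/122 = 0.01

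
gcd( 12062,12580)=74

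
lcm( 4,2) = 4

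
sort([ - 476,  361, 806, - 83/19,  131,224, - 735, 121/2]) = [ -735, - 476,-83/19, 121/2, 131, 224, 361, 806]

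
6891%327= 24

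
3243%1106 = 1031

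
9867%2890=1197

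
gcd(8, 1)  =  1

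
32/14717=32/14717 = 0.00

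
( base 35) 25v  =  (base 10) 2656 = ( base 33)2EG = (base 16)a60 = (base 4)221200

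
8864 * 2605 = 23090720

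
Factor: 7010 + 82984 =2^1 * 3^1*53^1*283^1 = 89994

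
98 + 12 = 110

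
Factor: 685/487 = 5^1*137^1*487^( - 1)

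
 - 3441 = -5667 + 2226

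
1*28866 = 28866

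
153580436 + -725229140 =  - 571648704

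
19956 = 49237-29281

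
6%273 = 6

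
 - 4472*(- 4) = 17888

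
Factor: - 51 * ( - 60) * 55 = 168300= 2^2 *3^2*5^2 * 11^1*17^1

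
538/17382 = 269/8691 = 0.03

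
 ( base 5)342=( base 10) 97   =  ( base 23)45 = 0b1100001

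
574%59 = 43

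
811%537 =274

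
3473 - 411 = 3062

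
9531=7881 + 1650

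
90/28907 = 90/28907  =  0.00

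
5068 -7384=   -  2316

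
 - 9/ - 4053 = 3/1351 = 0.00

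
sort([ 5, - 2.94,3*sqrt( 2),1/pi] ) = [- 2.94, 1/pi,  3 * sqrt( 2), 5] 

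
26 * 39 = 1014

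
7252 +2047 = 9299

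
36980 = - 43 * ( - 860)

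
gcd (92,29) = 1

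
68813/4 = 68813/4 =17203.25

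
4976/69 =72 + 8/69=72.12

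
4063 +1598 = 5661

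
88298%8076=7538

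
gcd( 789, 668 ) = 1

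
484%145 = 49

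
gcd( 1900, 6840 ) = 380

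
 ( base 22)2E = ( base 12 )4a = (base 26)26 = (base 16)3a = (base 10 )58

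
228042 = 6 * 38007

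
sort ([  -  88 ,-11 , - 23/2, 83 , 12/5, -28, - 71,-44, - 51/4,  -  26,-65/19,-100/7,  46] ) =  [-88,-71, - 44, - 28, - 26,-100/7, - 51/4 , - 23/2,-11,  -  65/19,  12/5, 46,83 ]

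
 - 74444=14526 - 88970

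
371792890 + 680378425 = 1052171315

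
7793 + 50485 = 58278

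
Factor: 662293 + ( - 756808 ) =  - 3^1*5^1 * 6301^1 = - 94515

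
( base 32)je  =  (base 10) 622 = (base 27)N1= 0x26E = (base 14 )326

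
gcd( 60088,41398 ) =14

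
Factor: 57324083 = 19^1*227^1 * 13291^1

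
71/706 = 71/706=0.10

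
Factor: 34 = 2^1*17^1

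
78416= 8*9802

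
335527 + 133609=469136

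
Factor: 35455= 5^1*7^1*1013^1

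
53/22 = 53/22 = 2.41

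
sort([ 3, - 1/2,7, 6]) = [ - 1/2, 3,6, 7 ] 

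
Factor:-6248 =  - 2^3*11^1*71^1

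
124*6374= 790376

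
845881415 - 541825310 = 304056105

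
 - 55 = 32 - 87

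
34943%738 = 257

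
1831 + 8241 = 10072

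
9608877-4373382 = 5235495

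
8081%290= 251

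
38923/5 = 38923/5 = 7784.60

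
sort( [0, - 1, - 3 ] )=[ - 3,  -  1, 0] 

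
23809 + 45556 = 69365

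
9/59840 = 9/59840=0.00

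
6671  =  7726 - 1055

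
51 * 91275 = 4655025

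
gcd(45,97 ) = 1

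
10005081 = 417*23993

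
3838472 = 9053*424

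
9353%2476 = 1925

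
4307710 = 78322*55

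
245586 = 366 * 671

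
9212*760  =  7001120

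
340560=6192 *55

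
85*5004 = 425340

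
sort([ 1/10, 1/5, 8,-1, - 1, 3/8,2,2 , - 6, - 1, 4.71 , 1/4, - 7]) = [ - 7, - 6, - 1, - 1, - 1,1/10,1/5, 1/4 , 3/8, 2,2,  4.71,8]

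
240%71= 27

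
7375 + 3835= 11210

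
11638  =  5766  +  5872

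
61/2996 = 61/2996 = 0.02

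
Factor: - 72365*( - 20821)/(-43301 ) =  - 1506711665/43301 = -5^1*19^( - 1 )*41^1*43^( - 1 )*47^1*53^ ( - 1 )*353^1*443^1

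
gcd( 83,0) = 83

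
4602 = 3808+794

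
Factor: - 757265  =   - 5^1 * 17^1 * 59^1 *151^1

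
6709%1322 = 99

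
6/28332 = 1/4722 = 0.00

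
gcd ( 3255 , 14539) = 217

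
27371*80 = 2189680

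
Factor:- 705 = - 3^1*5^1*47^1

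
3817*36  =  137412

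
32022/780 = 41 + 7/130= 41.05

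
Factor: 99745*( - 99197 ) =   -  9894404765=- 5^1*7^1*37^1*383^1*19949^1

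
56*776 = 43456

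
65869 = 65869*1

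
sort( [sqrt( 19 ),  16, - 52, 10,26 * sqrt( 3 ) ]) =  [ - 52, sqrt (19 ), 10,16, 26*sqrt ( 3 )]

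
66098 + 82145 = 148243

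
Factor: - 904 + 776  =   - 2^7 = - 128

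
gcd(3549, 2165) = 1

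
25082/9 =2786 + 8/9  =  2786.89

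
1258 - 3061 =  - 1803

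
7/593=7/593 = 0.01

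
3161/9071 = 3161/9071 = 0.35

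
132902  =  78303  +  54599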